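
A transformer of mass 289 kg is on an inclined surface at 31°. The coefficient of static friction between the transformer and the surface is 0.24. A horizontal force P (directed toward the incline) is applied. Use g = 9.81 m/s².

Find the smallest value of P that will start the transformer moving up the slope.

At impending motion up the slope, friction acts down-slope at its limit: f = μ_s N.
Perpendicular to the incline: N = m g cos θ + P sin θ.
Along the incline: P cos θ = m g sin θ + μ_s N = m g sin θ + μ_s (m g cos θ + P sin θ).
Solving, P (cos θ − μ_s sin θ) = m g (sin θ + μ_s cos θ), so P = 289×9.81×(sin 31° + 0.24 cos 31°)/(cos 31° − 0.24 sin 31°) = 2840×0.7208/0.7336 = 2790 N.

P ≈ 2790 N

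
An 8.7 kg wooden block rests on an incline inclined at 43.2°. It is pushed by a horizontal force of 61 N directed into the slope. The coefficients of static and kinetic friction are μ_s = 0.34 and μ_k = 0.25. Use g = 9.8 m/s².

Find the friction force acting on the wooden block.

f ≈ 13.9 N (up the incline)

Normal direction: N = m g cos θ + P sin θ = 103.9 N.
Parallel to the incline: P cos θ − m g sin θ = 44.47 − 58.36 = -13.9 N; the friction needed to balance this is 13.9 N acting up the slope.
The limit of static friction is μ_s N = 35.33 N.
|f_req| = 13.9 ≤ 35.33 N → the wooden block is in equilibrium; friction equals the required value.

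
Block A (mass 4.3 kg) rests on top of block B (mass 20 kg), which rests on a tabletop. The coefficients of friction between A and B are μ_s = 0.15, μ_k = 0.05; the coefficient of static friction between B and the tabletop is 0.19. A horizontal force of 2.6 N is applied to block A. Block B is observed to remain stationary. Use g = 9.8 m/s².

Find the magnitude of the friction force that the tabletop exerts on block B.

Normal force at the A–B interface: N₁ = m_A g = 42.14 N.
Maximum static friction on A from B: μ_s N₁ = 0.15×42.14 = 6.321 N.
P = 2.6 N is within that limit, so A and B move together (both at rest); the A–B friction is simply f₁ = P = 2.6 N.
By Newton's third law B feels 2.6 N forward from A. With B stationary, the floor's static friction on B balances it: f₂ = 2.6 N (well within μ_s(m_A+m_B)g = 45.25 N).

f ≈ 2.6 N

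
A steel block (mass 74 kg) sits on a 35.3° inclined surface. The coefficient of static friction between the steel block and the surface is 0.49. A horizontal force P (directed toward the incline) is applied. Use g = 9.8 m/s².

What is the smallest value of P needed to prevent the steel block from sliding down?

P_min ≈ 117 N

The steel block tends to slide down (tan θ > μ_s), so at the point of impending slip friction acts up-slope at its limit: f = μ_s N.
Perpendicular to the incline: N = m g cos θ + P sin θ.
Along the incline: P cos θ + μ_s N = m g sin θ, i.e. P cos θ + μ_s (m g cos θ + P sin θ) = m g sin θ.
Solving, P (cos θ + μ_s sin θ) = m g (sin θ − μ_s cos θ), so P = 725×0.178/1.099 = 117 N.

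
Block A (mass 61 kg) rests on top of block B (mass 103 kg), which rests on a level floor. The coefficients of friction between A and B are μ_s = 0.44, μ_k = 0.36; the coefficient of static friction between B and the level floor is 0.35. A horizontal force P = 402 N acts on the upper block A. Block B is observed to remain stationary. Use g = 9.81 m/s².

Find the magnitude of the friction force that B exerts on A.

f ≈ 215 N

The normal force B exerts on A is simply A's weight, N₁ = 598.4 N.
Maximum static friction on A from B: μ_s N₁ = 0.44×598.4 = 263.3 N.
P = 402 N exceeds that limit, so A slips over B and the interface friction becomes kinetic: f₁ = μ_k N₁ = 0.36×598.4 = 215 N.
By Newton's third law B feels 215 N forward from A. With B stationary, the floor's static friction on B balances it: f₂ = 215 N (well within μ_s(m_A+m_B)g = 563.1 N).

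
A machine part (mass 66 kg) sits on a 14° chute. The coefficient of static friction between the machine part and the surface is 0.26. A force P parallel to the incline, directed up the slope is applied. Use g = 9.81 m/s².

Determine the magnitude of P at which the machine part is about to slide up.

At impending motion up the slope, friction acts down-slope at its limit: f = μ_s N.
P is parallel to the surface, so N = m g cos θ = 628 N.
Along the incline: P = m g sin θ + μ_s N = 157 + 0.26×628 = 320 N.

P ≈ 320 N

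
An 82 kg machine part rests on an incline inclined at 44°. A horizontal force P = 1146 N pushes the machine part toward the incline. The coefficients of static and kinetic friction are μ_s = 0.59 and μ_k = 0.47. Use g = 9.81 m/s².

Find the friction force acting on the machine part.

Resolve perpendicular to the incline: N = m g cos θ + P sin θ = 82×9.81×cos 44° + 1146×sin 44° = 1375 N.
Along the incline, the net driving force (taking up-slope positive) is P cos θ − m g sin θ = 824.4 − 558.8 = 265.6 N, so equilibrium requires friction f = -265.6 N (down-slope).
Maximum static friction: μ_s N = 0.59 × 1375 = 811.1 N.
|f_req| = 265.6 ≤ 811.1 N → the machine part is in equilibrium; friction equals the required value.

f ≈ 266 N (down the incline)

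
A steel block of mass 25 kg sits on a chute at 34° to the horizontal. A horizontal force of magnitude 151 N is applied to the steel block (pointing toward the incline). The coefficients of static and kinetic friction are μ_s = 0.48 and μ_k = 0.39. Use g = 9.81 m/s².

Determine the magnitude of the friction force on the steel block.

f ≈ 12 N (up the incline)

The horizontal push has a component P sin θ into the surface, so N = m g cos θ + P sin θ = 203.3 + 84.44 = 287.8 N.
Along the incline, the net driving force (taking up-slope positive) is P cos θ − m g sin θ = 125.2 − 137.1 = -11.96 N, so equilibrium requires friction f = 11.96 N (up-slope).
The limit of static friction is μ_s N = 138.1 N.
|f_req| = 11.96 ≤ 138.1 N → the steel block is in equilibrium; friction equals the required value.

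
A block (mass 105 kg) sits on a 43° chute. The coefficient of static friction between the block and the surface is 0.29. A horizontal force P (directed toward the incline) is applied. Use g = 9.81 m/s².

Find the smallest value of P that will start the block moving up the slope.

At impending motion up the slope, friction acts down-slope at its limit: f = μ_s N.
Perpendicular to the incline: N = m g cos θ + P sin θ.
Along the incline: P cos θ = m g sin θ + μ_s N = m g sin θ + μ_s (m g cos θ + P sin θ).
Solving, P (cos θ − μ_s sin θ) = m g (sin θ + μ_s cos θ), so P = 105×9.81×(sin 43° + 0.29 cos 43°)/(cos 43° − 0.29 sin 43°) = 1030×0.8941/0.5336 = 1730 N.

P ≈ 1730 N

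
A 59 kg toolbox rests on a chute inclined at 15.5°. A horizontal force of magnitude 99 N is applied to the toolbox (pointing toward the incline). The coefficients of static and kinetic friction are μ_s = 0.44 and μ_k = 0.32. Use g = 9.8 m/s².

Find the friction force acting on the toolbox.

The horizontal push has a component P sin θ into the surface, so N = m g cos θ + P sin θ = 557.2 + 26.46 = 583.6 N.
Parallel to the incline: P cos θ − m g sin θ = 95.4 − 154.5 = -59.12 N; the friction needed to balance this is 59.12 N acting up the slope.
The limit of static friction is μ_s N = 256.8 N.
Since 59.12 N is within the 256.8 N limit, the toolbox stays put and friction is exactly 59.1 N.

f ≈ 59.1 N (up the incline)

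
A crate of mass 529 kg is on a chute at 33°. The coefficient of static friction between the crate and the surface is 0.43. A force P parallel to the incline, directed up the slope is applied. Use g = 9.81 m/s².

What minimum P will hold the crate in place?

The crate tends to slide down (tan θ > μ_s), so at the point of impending slip friction acts up-slope at its limit: f = μ_s N.
P is parallel to the surface, so N = m g cos θ = 4350 N.
Along the incline: P + μ_s N = m g sin θ, so P = 2830 − 0.43×4350 = 955 N.

P_min ≈ 955 N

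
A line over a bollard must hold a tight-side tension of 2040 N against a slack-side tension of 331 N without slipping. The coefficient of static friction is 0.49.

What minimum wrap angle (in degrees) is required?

β_min ≈ 213°

T₂/T₁ = e^{μβ} → β = ln(T₂/T₁)/μ.
β = ln(2040/331)/0.49 = 1.819/0.49 = 3.711 rad.
In degrees: β = 3.711 × 180/π = 213°.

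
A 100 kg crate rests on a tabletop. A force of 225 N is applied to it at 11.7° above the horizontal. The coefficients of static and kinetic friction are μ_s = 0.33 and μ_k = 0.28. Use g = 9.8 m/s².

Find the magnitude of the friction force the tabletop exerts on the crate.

f ≈ 220 N

Vertical equilibrium gives N = m g − P sin α = 934.4 N.
For equilibrium, f = P cos α = 225×cos 11.7° = 220.3 N.
μ_s N = 0.33 × 934.4 = 308.3 N.
220.3 ≤ 308.3 N → static; friction equals the required 220 N.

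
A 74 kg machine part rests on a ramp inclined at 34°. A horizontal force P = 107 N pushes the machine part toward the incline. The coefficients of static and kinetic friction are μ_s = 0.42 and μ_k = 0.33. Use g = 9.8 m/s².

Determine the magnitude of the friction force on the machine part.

f ≈ 218 N (up the incline)

The horizontal push has a component P sin θ into the surface, so N = m g cos θ + P sin θ = 601.2 + 59.83 = 661.1 N.
Parallel to the incline: P cos θ − m g sin θ = 88.71 − 405.5 = -316.8 N; the friction needed to balance this is 316.8 N acting up the slope.
Maximum static friction: μ_s N = 0.42 × 661.1 = 277.6 N.
The required 316.8 N exceeds the static limit, so the machine part slides down-slope and f = μ_k N = 0.33×661.1 = 218 N.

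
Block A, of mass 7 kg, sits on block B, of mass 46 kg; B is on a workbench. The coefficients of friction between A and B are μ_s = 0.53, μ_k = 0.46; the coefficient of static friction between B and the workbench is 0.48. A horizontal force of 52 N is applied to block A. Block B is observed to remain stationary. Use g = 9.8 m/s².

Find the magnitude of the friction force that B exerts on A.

The normal force B exerts on A is simply A's weight, N₁ = 68.6 N.
So the A–B interface can sustain at most μ_s N₁ = 36.36 N of static friction.
P = 52 N exceeds that limit, so A slips over B and the interface friction becomes kinetic: f₁ = μ_k N₁ = 0.46×68.6 = 31.6 N.
B experiences an equal 31.6 N forward from A (third law). B is in equilibrium, so the floor supplies f₂ = 31.6 N of static friction (limit μ_s(m_A+m_B)g = 249.3 N, not exceeded).

f ≈ 31.6 N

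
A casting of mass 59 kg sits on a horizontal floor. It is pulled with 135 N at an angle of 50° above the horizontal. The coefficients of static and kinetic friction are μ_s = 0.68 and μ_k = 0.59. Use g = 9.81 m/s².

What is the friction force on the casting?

The vertical component of P reduces the normal force: N = m g − P sin α = 578.8 − 103.4 = 475.4 N.
The horizontal driving force is P cos α = 86.78 N, so equilibrium needs friction f = 86.78 N.
μ_s N = 0.68 × 475.4 = 323.3 N.
Since 86.78 N does not exceed the limit, the casting stays at rest and f = 86.8 N.

f ≈ 86.8 N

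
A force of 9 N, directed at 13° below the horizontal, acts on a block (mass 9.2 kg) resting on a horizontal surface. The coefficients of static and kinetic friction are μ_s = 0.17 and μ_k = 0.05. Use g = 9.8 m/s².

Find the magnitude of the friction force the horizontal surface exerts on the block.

The vertical component of P adds to the normal force: N = m g + P sin α = 90.16 + 2.025 = 92.18 N.
Horizontally, friction must balance P cos α = 8.769 N.
μ_s N = 0.17 × 92.18 = 15.67 N.
Since 8.769 N does not exceed the limit, the block stays at rest and f = 8.77 N.

f ≈ 8.77 N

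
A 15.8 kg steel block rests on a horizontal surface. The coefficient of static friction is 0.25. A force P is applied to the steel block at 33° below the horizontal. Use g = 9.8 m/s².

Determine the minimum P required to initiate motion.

N = m g + P sin α (the push presses the steel block into the horizontal surface).
At impending slip, P cos α = μ_s N = μ_s (m g + P sin α).
Solving: P (cos α − μ_s sin α) = μ_s m g → P = 0.25×155/(cos 33° − 0.25 sin 33°) = 38.7/0.7025 = 55.1 N.

P ≈ 55.1 N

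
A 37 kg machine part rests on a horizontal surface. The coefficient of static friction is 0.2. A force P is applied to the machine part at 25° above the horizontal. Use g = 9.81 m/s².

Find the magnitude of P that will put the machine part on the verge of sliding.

P ≈ 73.3 N

N = m g − P sin α (the pull lifts the machine part).
At impending slip, P cos α = μ_s N = μ_s (m g − P sin α).
Solving: P (cos α + μ_s sin α) = μ_s m g → P = 0.2×363/(cos 25° + 0.2 sin 25°) = 72.6/0.9908 = 73.3 N.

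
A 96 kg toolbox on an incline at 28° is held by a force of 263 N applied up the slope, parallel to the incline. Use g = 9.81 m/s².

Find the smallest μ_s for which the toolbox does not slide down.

μ_s,min ≈ 0.215

N = m g cos θ = 831.5 N.
Friction must make up the shortfall along the incline: f = m g sin θ − P = 442.1 − 263 = 179.1 N.
At the threshold f = μ_s N, so μ_s,min = 179.1/831.5 = 0.215.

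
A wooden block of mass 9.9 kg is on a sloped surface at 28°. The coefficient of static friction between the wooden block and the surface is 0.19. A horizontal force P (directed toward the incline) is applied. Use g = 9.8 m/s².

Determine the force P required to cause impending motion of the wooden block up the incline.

P ≈ 77.9 N

At impending motion up the slope, friction acts down-slope at its limit: f = μ_s N.
Perpendicular to the incline: N = m g cos θ + P sin θ.
Along the incline: P cos θ = m g sin θ + μ_s N = m g sin θ + μ_s (m g cos θ + P sin θ).
Solving, P (cos θ − μ_s sin θ) = m g (sin θ + μ_s cos θ), so P = 9.9×9.8×(sin 28° + 0.19 cos 28°)/(cos 28° − 0.19 sin 28°) = 97×0.6372/0.7937 = 77.9 N.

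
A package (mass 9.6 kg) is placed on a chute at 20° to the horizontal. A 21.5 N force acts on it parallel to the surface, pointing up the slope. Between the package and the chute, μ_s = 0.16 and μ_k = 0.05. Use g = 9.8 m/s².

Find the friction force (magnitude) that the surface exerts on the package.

f ≈ 10.7 N (up the incline)

Normal force: N = m g cos θ = 9.6 × 9.8 × cos 20° = 88.41 N.
The friction needed for equilibrium is m g sin θ − P = 32.18 − 21.5 = 10.68 N, measured positive up-slope.
Static friction can supply at most μ_s N = 14.15 N.
Since |10.68| ≤ 14.15 N, the package remains in static equilibrium and friction takes exactly the required value.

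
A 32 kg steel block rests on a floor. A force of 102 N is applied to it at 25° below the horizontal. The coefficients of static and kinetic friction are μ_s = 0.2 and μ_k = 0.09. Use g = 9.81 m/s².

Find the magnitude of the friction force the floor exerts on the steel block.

f ≈ 32.1 N

N = m g + P sin α = 313.9 + 102×sin 25° = 357 N.
The horizontal driving force is P cos α = 92.44 N, so equilibrium needs friction f = 92.44 N.
The static-friction limit is μ_s N = 71.41 N.
92.44 > 71.41 N → the steel block slides; f = μ_k N = 0.09×357 = 32.1 N.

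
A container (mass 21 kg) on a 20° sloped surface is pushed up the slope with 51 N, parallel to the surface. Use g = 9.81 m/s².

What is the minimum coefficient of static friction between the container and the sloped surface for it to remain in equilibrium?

μ_s,min ≈ 0.101

N = m g cos θ = 193.6 N.
Friction must make up the shortfall along the incline: f = m g sin θ − P = 70.46 − 51 = 19.46 N.
At the threshold f = μ_s N, so μ_s,min = 19.46/193.6 = 0.101.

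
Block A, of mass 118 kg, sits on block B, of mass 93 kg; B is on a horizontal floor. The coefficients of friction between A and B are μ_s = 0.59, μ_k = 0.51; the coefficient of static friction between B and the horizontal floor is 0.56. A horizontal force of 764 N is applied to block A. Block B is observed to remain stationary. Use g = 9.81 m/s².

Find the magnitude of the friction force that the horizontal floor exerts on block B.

f ≈ 590 N

Normal force at the A–B interface: N₁ = m_A g = 1158 N.
So the A–B interface can sustain at most μ_s N₁ = 683 N of static friction.
P = 764 N exceeds that limit, so A slips over B and the interface friction becomes kinetic: f₁ = μ_k N₁ = 0.51×1158 = 590 N.
B experiences an equal 590 N forward from A (third law). B is in equilibrium, so the floor supplies f₂ = 590 N of static friction (limit μ_s(m_A+m_B)g = 1159 N, not exceeded).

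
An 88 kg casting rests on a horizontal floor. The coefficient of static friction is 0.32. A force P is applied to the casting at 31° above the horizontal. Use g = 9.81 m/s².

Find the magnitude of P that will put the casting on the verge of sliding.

P ≈ 270 N

N = m g − P sin α (the pull lifts the casting).
At impending slip, P cos α = μ_s N = μ_s (m g − P sin α).
Solving: P (cos α + μ_s sin α) = μ_s m g → P = 0.32×863/(cos 31° + 0.32 sin 31°) = 276/1.022 = 270 N.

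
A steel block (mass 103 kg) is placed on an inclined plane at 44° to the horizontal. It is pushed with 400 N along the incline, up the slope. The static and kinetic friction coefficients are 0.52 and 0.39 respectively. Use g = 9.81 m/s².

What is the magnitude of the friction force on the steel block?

Perpendicular to the surface, N = m g cos θ = 103·9.81·cos 44° = 726.8 N.
The friction needed for equilibrium is m g sin θ − P = 701.9 − 400 = 301.9 N, measured positive up-slope.
Maximum static friction available: μ_s N = 0.52 × 726.8 = 378 N.
Since |301.9| ≤ 378 N, static friction is sufficient; f equals the required value, not μ_s N.

f ≈ 302 N (up the incline)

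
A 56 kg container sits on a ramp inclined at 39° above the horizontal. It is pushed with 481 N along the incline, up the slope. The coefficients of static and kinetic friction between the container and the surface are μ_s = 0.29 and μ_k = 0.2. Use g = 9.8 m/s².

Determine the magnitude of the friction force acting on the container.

Normal force: N = m g cos θ = 56 × 9.8 × cos 39° = 426.5 N.
Parallel to the incline, ΣF = 0 gives f = m g sin θ − P = 345.4 − 481 = -135.6 N (up-slope positive).
Static friction can supply at most μ_s N = 123.7 N.
Since |-135.6| > 123.7 N, static friction cannot hold it; the container slides up the incline and kinetic friction applies: f = μ_k N = 0.2 × 426.5 = 85.3 N.

f ≈ 85.3 N (down the incline)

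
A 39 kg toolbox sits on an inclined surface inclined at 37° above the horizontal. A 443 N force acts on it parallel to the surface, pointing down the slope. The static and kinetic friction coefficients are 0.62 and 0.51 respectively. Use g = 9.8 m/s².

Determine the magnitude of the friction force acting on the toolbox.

Perpendicular to the surface, N = m g cos θ = 39·9.8·cos 37° = 305.2 N.
For equilibrium along the incline the friction force must supply f = m g sin θ + P = 230 + 443 = 673 N (positive meaning up-slope).
Static friction can supply at most μ_s N = 189.2 N.
|673| exceeds 189.2 N, so the toolbox slips down-slope; friction is kinetic, f = μ_k N = 0.51×305.2 = 156 N.

f ≈ 156 N (up the incline)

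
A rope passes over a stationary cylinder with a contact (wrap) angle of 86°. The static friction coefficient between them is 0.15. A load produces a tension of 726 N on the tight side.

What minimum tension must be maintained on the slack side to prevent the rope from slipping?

T_min ≈ 580 N

Capstan equation at impending slip: T_tight/T_slack = e^{μβ}.
β = 86° = 1.501 rad; e^{μβ} = e^{0.15×1.501} = 1.253.
T_slack = T_tight / e^{μβ} = 726 / 1.253 = 580 N.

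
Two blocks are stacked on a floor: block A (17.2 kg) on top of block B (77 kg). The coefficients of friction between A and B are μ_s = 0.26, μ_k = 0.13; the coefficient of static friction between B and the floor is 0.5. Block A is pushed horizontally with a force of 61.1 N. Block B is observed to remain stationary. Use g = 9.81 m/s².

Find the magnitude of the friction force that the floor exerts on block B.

f ≈ 21.9 N

Between the blocks, N₁ = m_A g = 168.7 N.
Maximum static friction on A from B: μ_s N₁ = 0.26×168.7 = 43.87 N.
Since P = 61.1 N > 43.87 N, A slides on B; the A–B friction is kinetic: f₁ = μ_k N₁ = 0.13×168.7 = 21.9 N.
By Newton's third law B feels 21.9 N forward from A. With B stationary, the floor's static friction on B balances it: f₂ = 21.9 N (well within μ_s(m_A+m_B)g = 462.1 N).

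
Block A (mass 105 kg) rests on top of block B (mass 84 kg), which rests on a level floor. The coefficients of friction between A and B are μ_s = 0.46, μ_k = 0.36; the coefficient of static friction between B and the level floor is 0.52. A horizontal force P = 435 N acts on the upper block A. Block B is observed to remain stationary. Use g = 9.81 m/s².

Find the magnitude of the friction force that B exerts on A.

Normal force at the A–B interface: N₁ = m_A g = 1030 N.
So the A–B interface can sustain at most μ_s N₁ = 473.8 N of static friction.
P = 435 N is within that limit, so A and B move together (both at rest); the A–B friction is simply f₁ = P = 435 N.
B experiences an equal 435 N forward from A (third law). B is in equilibrium, so the floor supplies f₂ = 435 N of static friction (limit μ_s(m_A+m_B)g = 964.1 N, not exceeded).

f ≈ 435 N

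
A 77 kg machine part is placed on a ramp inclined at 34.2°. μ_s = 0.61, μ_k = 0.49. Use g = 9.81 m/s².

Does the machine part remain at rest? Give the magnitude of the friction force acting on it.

N = m g cos θ = 625 N.
Down-slope weight component: m g sin θ = 425 N.
μ_s N = 381 N.
425 > 381 N, so it slides; kinetic friction f = μ_k N = 0.49×625 = 306 N.

f ≈ 306 N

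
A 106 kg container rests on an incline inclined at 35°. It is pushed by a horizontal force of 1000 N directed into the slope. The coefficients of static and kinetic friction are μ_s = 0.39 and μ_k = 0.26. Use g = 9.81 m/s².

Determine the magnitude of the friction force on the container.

Resolve perpendicular to the incline: N = m g cos θ + P sin θ = 106×9.81×cos 35° + 1000×sin 35° = 1425 N.
Parallel to the incline: P cos θ − m g sin θ = 819.2 − 596.4 = 222.7 N; the friction needed to balance this is 222.7 N acting down the slope.
The limit of static friction is μ_s N = 555.9 N.
|f_req| = 222.7 ≤ 555.9 N → the container is in equilibrium; friction equals the required value.

f ≈ 223 N (down the incline)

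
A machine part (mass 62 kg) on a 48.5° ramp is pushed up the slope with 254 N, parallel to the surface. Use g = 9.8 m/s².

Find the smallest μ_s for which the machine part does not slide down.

N = m g cos θ = 402.6 N.
Friction must make up the shortfall along the incline: f = m g sin θ − P = 455.1 − 254 = 201.1 N.
At the threshold f = μ_s N, so μ_s,min = 201.1/402.6 = 0.499.

μ_s,min ≈ 0.499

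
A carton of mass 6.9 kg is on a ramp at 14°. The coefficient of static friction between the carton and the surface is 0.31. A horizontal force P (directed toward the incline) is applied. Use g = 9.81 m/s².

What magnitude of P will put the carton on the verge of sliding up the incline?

At impending motion up the slope, friction acts down-slope at its limit: f = μ_s N.
Perpendicular to the incline: N = m g cos θ + P sin θ.
Along the incline: P cos θ = m g sin θ + μ_s N = m g sin θ + μ_s (m g cos θ + P sin θ).
Solving, P (cos θ − μ_s sin θ) = m g (sin θ + μ_s cos θ), so P = 6.9×9.81×(sin 14° + 0.31 cos 14°)/(cos 14° − 0.31 sin 14°) = 67.7×0.5427/0.8953 = 41 N.

P ≈ 41 N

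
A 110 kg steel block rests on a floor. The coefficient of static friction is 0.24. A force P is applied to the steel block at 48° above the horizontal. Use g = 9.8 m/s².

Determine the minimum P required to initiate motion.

P ≈ 305 N

N = m g − P sin α (the pull lifts the steel block).
At impending slip, P cos α = μ_s N = μ_s (m g − P sin α).
Solving: P (cos α + μ_s sin α) = μ_s m g → P = 0.24×1080/(cos 48° + 0.24 sin 48°) = 259/0.8475 = 305 N.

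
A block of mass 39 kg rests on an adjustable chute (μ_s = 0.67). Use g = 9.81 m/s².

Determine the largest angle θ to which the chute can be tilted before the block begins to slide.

At the slip threshold, m g sin θ = μ_s · m g cos θ, so tan θ = μ_s.
θ_max = arctan(0.67) = 33.8°.

θ_max ≈ 33.8°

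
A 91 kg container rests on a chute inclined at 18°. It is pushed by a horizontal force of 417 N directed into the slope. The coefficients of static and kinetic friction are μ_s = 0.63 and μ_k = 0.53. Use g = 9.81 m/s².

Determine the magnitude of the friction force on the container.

Resolve perpendicular to the incline: N = m g cos θ + P sin θ = 91×9.81×cos 18° + 417×sin 18° = 977.9 N.
Parallel to the incline: P cos θ − m g sin θ = 396.6 − 275.9 = 120.7 N; the friction needed to balance this is 120.7 N acting down the slope.
Maximum static friction: μ_s N = 0.63 × 977.9 = 616.1 N.
|f_req| = 120.7 ≤ 616.1 N → the container is in equilibrium; friction equals the required value.

f ≈ 121 N (down the incline)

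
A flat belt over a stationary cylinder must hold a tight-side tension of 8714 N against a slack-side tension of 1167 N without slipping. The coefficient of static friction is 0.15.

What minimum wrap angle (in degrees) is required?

β_min ≈ 768°

T₂/T₁ = e^{μβ} → β = ln(T₂/T₁)/μ.
β = ln(8714/1167)/0.15 = 2.01/0.15 = 13.4 rad.
In degrees: β = 13.4 × 180/π = 768°.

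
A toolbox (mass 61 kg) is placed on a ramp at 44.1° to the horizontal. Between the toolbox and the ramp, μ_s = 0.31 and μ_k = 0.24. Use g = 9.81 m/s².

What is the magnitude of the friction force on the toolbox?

f ≈ 103 N (up the incline)

Normal force: N = m g cos θ = 61 × 9.81 × cos 44.1° = 429.7 N.
For equilibrium along the incline, friction must balance the weight component: f = m g sin θ = 416.4 N up the slope.
The static-friction ceiling is μ_s N = 0.31 × 429.7 = 133.2 N.
Since |416.4| > 133.2 N, static friction cannot hold it; the toolbox slides down the incline and kinetic friction applies: f = μ_k N = 0.24 × 429.7 = 103 N.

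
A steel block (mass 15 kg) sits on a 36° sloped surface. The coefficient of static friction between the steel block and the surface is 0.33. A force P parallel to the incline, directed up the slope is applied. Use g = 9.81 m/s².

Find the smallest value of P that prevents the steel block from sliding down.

The steel block tends to slide down (tan θ > μ_s), so at the point of impending slip friction acts up-slope at its limit: f = μ_s N.
P is parallel to the surface, so N = m g cos θ = 119 N.
Along the incline: P + μ_s N = m g sin θ, so P = 86.5 − 0.33×119 = 47.2 N.

P_min ≈ 47.2 N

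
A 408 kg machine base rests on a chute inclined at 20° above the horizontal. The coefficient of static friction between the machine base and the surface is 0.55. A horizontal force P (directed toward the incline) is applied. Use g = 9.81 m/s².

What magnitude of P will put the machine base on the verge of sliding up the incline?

P ≈ 4570 N

At impending motion up the slope, friction acts down-slope at its limit: f = μ_s N.
Perpendicular to the incline: N = m g cos θ + P sin θ.
Along the incline: P cos θ = m g sin θ + μ_s N = m g sin θ + μ_s (m g cos θ + P sin θ).
Solving, P (cos θ − μ_s sin θ) = m g (sin θ + μ_s cos θ), so P = 408×9.81×(sin 20° + 0.55 cos 20°)/(cos 20° − 0.55 sin 20°) = 4000×0.8589/0.7516 = 4570 N.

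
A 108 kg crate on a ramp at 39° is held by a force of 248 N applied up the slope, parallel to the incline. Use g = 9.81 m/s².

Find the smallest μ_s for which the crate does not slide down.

μ_s,min ≈ 0.509

N = m g cos θ = 823.4 N.
Friction must make up the shortfall along the incline: f = m g sin θ − P = 666.8 − 248 = 418.8 N.
At the threshold f = μ_s N, so μ_s,min = 418.8/823.4 = 0.509.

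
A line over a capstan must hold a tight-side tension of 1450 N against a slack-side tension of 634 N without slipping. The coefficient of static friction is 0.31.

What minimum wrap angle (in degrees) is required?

β_min ≈ 153°

T₂/T₁ = e^{μβ} → β = ln(T₂/T₁)/μ.
β = ln(1450/634)/0.31 = 0.8273/0.31 = 2.669 rad.
In degrees: β = 2.669 × 180/π = 153°.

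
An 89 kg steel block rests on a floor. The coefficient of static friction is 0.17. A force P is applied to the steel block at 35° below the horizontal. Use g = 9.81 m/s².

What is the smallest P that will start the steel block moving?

N = m g + P sin α (the push presses the steel block into the floor).
At impending slip, P cos α = μ_s N = μ_s (m g + P sin α).
Solving: P (cos α − μ_s sin α) = μ_s m g → P = 0.17×873/(cos 35° − 0.17 sin 35°) = 148/0.7216 = 206 N.

P ≈ 206 N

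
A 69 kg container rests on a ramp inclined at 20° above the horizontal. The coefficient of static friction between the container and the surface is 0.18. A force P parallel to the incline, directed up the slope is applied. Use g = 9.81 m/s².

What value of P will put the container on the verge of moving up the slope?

At impending motion up the slope, friction acts down-slope at its limit: f = μ_s N.
P is parallel to the surface, so N = m g cos θ = 636 N.
Along the incline: P = m g sin θ + μ_s N = 232 + 0.18×636 = 346 N.

P ≈ 346 N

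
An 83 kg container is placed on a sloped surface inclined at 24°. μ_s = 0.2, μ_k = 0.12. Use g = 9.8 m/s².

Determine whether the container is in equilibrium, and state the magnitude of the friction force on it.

N = m g cos θ = 743 N.
Down-slope weight component: m g sin θ = 331 N.
μ_s N = 149 N.
331 > 149 N, so it slides; kinetic friction f = μ_k N = 0.12×743 = 89.2 N.

f ≈ 89.2 N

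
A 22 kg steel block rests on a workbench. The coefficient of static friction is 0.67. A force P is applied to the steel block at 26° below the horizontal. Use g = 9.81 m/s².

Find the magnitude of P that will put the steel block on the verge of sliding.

P ≈ 239 N

N = m g + P sin α (the push presses the steel block into the workbench).
At impending slip, P cos α = μ_s N = μ_s (m g + P sin α).
Solving: P (cos α − μ_s sin α) = μ_s m g → P = 0.67×216/(cos 26° − 0.67 sin 26°) = 145/0.6051 = 239 N.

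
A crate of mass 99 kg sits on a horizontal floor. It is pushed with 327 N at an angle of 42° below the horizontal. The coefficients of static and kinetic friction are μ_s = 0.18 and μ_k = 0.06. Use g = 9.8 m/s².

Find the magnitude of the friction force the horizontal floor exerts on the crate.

f ≈ 71.3 N

The vertical component of P adds to the normal force: N = m g + P sin α = 970.2 + 218.8 = 1189 N.
Horizontally, friction must balance P cos α = 243 N.
The static-friction limit is μ_s N = 214 N.
The required friction exceeds μ_s N, so the crate moves and f = μ_k N = 71.3 N.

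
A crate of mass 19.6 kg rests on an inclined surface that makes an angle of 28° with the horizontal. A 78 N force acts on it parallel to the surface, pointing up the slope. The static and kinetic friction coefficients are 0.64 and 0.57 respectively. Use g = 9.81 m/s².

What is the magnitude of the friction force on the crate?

f ≈ 12.3 N (up the incline)

The normal reaction is N = m g cos θ = 169.8 N.
Parallel to the incline, ΣF = 0 gives f = m g sin θ − P = 90.27 − 78 = 12.27 N (up-slope positive).
Maximum static friction available: μ_s N = 0.64 × 169.8 = 108.7 N.
Since |12.27| ≤ 108.7 N, the crate remains in static equilibrium and friction takes exactly the required value.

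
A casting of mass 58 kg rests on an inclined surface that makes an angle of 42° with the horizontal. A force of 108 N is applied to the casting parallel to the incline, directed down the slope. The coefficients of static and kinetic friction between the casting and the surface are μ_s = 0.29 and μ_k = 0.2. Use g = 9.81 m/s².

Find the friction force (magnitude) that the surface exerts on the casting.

Perpendicular to the surface, N = m g cos θ = 58·9.81·cos 42° = 422.8 N.
The friction needed for equilibrium is m g sin θ + P = 380.7 + 108 = 488.7 N, measured positive up-slope.
Static friction can supply at most μ_s N = 122.6 N.
Since |488.7| > 122.6 N, static friction cannot hold it; the casting slides down the incline and kinetic friction applies: f = μ_k N = 0.2 × 422.8 = 84.6 N.

f ≈ 84.6 N (up the incline)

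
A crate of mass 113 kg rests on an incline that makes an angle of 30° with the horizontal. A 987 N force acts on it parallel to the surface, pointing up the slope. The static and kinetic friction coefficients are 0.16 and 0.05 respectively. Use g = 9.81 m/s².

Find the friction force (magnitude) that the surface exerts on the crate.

f ≈ 48 N (down the incline)

Perpendicular to the surface, N = m g cos θ = 113·9.81·cos 30° = 960 N.
The friction needed for equilibrium is m g sin θ − P = 554.3 − 987 = -432.7 N, measured positive up-slope.
Static friction can supply at most μ_s N = 153.6 N.
|-432.7| exceeds 153.6 N, so the crate slips up-slope; friction is kinetic, f = μ_k N = 0.05×960 = 48 N.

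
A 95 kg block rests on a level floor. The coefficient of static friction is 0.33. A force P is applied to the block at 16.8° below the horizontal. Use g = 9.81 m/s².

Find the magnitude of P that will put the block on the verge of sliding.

N = m g + P sin α (the push presses the block into the level floor).
At impending slip, P cos α = μ_s N = μ_s (m g + P sin α).
Solving: P (cos α − μ_s sin α) = μ_s m g → P = 0.33×932/(cos 16.8° − 0.33 sin 16.8°) = 308/0.8619 = 357 N.

P ≈ 357 N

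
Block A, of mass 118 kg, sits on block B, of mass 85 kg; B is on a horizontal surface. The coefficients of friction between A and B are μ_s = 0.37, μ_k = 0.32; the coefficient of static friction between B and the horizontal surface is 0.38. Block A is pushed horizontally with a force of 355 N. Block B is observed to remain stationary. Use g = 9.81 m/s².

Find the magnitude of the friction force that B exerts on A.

Between the blocks, N₁ = m_A g = 1158 N.
So the A–B interface can sustain at most μ_s N₁ = 428.3 N of static friction.
P = 355 N is within that limit, so A and B move together (both at rest); the A–B friction is simply f₁ = P = 355 N.
B experiences an equal 355 N forward from A (third law). B is in equilibrium, so the floor supplies f₂ = 355 N of static friction (limit μ_s(m_A+m_B)g = 756.7 N, not exceeded).

f ≈ 355 N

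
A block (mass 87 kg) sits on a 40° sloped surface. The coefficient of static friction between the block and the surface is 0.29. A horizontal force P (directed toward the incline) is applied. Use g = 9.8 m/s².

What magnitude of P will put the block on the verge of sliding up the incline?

At impending motion up the slope, friction acts down-slope at its limit: f = μ_s N.
Perpendicular to the incline: N = m g cos θ + P sin θ.
Along the incline: P cos θ = m g sin θ + μ_s N = m g sin θ + μ_s (m g cos θ + P sin θ).
Solving, P (cos θ − μ_s sin θ) = m g (sin θ + μ_s cos θ), so P = 87×9.8×(sin 40° + 0.29 cos 40°)/(cos 40° − 0.29 sin 40°) = 853×0.8649/0.5796 = 1270 N.

P ≈ 1270 N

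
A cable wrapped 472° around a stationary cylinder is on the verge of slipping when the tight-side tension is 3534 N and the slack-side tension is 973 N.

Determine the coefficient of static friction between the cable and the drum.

T₂/T₁ = e^{μβ} → μ = ln(T₂/T₁)/β.
β = 472° = 8.238 rad.
μ = ln(3534/973)/8.238 = ln(3.632)/8.238 = 0.157.

μ ≈ 0.157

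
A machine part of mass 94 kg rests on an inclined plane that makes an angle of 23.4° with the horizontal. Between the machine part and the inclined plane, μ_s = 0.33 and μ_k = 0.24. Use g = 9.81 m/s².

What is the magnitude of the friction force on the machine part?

f ≈ 203 N (up the incline)

Normal force: N = m g cos θ = 94 × 9.81 × cos 23.4° = 846.3 N.
Along the slope the weight component is m g sin θ = 366.2 N; friction must supply exactly this, acting up-slope.
Static friction can supply at most μ_s N = 279.3 N.
|366.2| exceeds 279.3 N, so the machine part slips down-slope; friction is kinetic, f = μ_k N = 0.24×846.3 = 203 N.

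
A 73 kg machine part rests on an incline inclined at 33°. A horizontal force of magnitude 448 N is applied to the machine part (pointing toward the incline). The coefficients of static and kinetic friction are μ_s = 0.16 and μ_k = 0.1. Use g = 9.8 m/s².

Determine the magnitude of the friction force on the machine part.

The horizontal push has a component P sin θ into the surface, so N = m g cos θ + P sin θ = 600 + 244 = 844 N.
Along the incline, the net driving force (taking up-slope positive) is P cos θ − m g sin θ = 375.7 − 389.6 = -13.91 N, so equilibrium requires friction f = 13.91 N (up-slope).
Maximum static friction: μ_s N = 0.16 × 844 = 135 N.
|f_req| = 13.91 ≤ 135 N → the machine part is in equilibrium; friction equals the required value.

f ≈ 13.9 N (up the incline)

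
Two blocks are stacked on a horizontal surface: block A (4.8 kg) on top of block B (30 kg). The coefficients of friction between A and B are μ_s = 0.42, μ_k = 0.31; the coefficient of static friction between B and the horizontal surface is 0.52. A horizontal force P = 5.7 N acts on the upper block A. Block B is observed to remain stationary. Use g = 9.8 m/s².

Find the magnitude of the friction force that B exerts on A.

Between the blocks, N₁ = m_A g = 47.04 N.
Maximum static friction on A from B: μ_s N₁ = 0.42×47.04 = 19.76 N.
P = 5.7 N is within that limit, so A and B move together (both at rest); the A–B friction is simply f₁ = P = 5.7 N.
B experiences an equal 5.7 N forward from A (third law). B is in equilibrium, so the floor supplies f₂ = 5.7 N of static friction (limit μ_s(m_A+m_B)g = 177.3 N, not exceeded).

f ≈ 5.7 N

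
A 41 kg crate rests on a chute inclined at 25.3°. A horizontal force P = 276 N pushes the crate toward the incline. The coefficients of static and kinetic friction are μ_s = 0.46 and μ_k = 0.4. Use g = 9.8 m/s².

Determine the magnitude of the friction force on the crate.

Resolve perpendicular to the incline: N = m g cos θ + P sin θ = 41×9.8×cos 25.3° + 276×sin 25.3° = 481.2 N.
Along the incline, the net driving force (taking up-slope positive) is P cos θ − m g sin θ = 249.5 − 171.7 = 77.81 N, so equilibrium requires friction f = -77.81 N (down-slope).
The limit of static friction is μ_s N = 221.4 N.
|f_req| = 77.81 ≤ 221.4 N → the crate is in equilibrium; friction equals the required value.

f ≈ 77.8 N (down the incline)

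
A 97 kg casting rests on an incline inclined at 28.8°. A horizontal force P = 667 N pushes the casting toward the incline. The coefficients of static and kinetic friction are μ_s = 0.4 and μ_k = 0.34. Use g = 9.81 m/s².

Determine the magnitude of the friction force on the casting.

Normal direction: N = m g cos θ + P sin θ = 1155 N.
Parallel to the incline: P cos θ − m g sin θ = 584.5 − 458.4 = 126.1 N; the friction needed to balance this is 126.1 N acting down the slope.
The limit of static friction is μ_s N = 462.1 N.
|f_req| = 126.1 ≤ 462.1 N → the casting is in equilibrium; friction equals the required value.

f ≈ 126 N (down the incline)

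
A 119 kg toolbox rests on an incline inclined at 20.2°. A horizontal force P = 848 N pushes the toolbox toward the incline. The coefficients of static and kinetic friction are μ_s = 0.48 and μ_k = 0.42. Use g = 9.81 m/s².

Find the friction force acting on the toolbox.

f ≈ 393 N (down the incline)

The horizontal push has a component P sin θ into the surface, so N = m g cos θ + P sin θ = 1096 + 292.8 = 1388 N.
Along the incline, the net driving force (taking up-slope positive) is P cos θ − m g sin θ = 795.8 − 403.1 = 392.7 N, so equilibrium requires friction f = -392.7 N (down-slope).
The limit of static friction is μ_s N = 666.4 N.
|f_req| = 392.7 ≤ 666.4 N → the toolbox is in equilibrium; friction equals the required value.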